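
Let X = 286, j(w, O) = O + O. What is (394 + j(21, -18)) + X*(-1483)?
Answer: -423780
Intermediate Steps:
j(w, O) = 2*O
(394 + j(21, -18)) + X*(-1483) = (394 + 2*(-18)) + 286*(-1483) = (394 - 36) - 424138 = 358 - 424138 = -423780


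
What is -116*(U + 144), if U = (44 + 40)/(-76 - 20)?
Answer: -33205/2 ≈ -16603.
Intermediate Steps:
U = -7/8 (U = 84/(-96) = 84*(-1/96) = -7/8 ≈ -0.87500)
-116*(U + 144) = -116*(-7/8 + 144) = -116*1145/8 = -33205/2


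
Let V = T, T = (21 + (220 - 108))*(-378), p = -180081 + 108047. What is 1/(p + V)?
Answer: -1/122308 ≈ -8.1761e-6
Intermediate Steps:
p = -72034
T = -50274 (T = (21 + 112)*(-378) = 133*(-378) = -50274)
V = -50274
1/(p + V) = 1/(-72034 - 50274) = 1/(-122308) = -1/122308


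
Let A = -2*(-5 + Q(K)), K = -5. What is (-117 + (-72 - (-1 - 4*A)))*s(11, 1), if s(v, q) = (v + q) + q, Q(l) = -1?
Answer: -1820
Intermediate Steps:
s(v, q) = v + 2*q (s(v, q) = (q + v) + q = v + 2*q)
A = 12 (A = -2*(-5 - 1) = -2*(-6) = 12)
(-117 + (-72 - (-1 - 4*A)))*s(11, 1) = (-117 + (-72 - (-1 - 4*12)))*(11 + 2*1) = (-117 + (-72 - (-1 - 48)))*(11 + 2) = (-117 + (-72 - 1*(-49)))*13 = (-117 + (-72 + 49))*13 = (-117 - 23)*13 = -140*13 = -1820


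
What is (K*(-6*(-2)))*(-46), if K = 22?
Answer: -12144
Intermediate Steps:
(K*(-6*(-2)))*(-46) = (22*(-6*(-2)))*(-46) = (22*12)*(-46) = 264*(-46) = -12144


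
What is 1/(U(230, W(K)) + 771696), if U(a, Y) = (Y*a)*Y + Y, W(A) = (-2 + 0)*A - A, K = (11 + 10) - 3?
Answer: 1/1442322 ≈ 6.9333e-7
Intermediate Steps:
K = 18 (K = 21 - 3 = 18)
W(A) = -3*A (W(A) = -2*A - A = -3*A)
U(a, Y) = Y + a*Y² (U(a, Y) = a*Y² + Y = Y + a*Y²)
1/(U(230, W(K)) + 771696) = 1/((-3*18)*(1 - 3*18*230) + 771696) = 1/(-54*(1 - 54*230) + 771696) = 1/(-54*(1 - 12420) + 771696) = 1/(-54*(-12419) + 771696) = 1/(670626 + 771696) = 1/1442322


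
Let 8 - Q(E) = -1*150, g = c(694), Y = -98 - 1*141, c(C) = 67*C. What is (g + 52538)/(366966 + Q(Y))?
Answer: 24759/91781 ≈ 0.26976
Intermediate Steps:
Y = -239 (Y = -98 - 141 = -239)
g = 46498 (g = 67*694 = 46498)
Q(E) = 158 (Q(E) = 8 - (-1)*150 = 8 - 1*(-150) = 8 + 150 = 158)
(g + 52538)/(366966 + Q(Y)) = (46498 + 52538)/(366966 + 158) = 99036/367124 = 99036*(1/367124) = 24759/91781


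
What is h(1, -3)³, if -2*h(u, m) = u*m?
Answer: 27/8 ≈ 3.3750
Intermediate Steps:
h(u, m) = -m*u/2 (h(u, m) = -u*m/2 = -m*u/2)
h(1, -3)³ = (-½*(-3)*1)³ = (3/2)³ = 27/8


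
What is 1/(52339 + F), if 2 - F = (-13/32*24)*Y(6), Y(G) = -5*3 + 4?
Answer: 4/208935 ≈ 1.9145e-5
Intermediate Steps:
Y(G) = -11 (Y(G) = -15 + 4 = -11)
F = -421/4 (F = 2 - -13/32*24*(-11) = 2 - -13*1/32*24*(-11) = 2 - (-13/32*24)*(-11) = 2 - (-39)*(-11)/4 = 2 - 1*429/4 = 2 - 429/4 = -421/4 ≈ -105.25)
1/(52339 + F) = 1/(52339 - 421/4) = 1/(208935/4) = 4/208935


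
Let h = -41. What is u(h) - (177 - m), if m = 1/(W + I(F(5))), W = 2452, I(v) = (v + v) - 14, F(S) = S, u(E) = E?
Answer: -533663/2448 ≈ -218.00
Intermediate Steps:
I(v) = -14 + 2*v (I(v) = 2*v - 14 = -14 + 2*v)
m = 1/2448 (m = 1/(2452 + (-14 + 2*5)) = 1/(2452 + (-14 + 10)) = 1/(2452 - 4) = 1/2448 ≈ 0.00040850)
u(h) - (177 - m) = -41 - (177 - 1*1/2448) = -41 - (177 - 1/2448) = -41 - 1*433295/2448 = -41 - 433295/2448 = -533663/2448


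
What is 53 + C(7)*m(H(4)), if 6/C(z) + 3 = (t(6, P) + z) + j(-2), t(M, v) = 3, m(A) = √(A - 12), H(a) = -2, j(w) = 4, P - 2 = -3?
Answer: 53 + 6*I*√14/11 ≈ 53.0 + 2.0409*I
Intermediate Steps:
P = -1 (P = 2 - 3 = -1)
m(A) = √(-12 + A)
C(z) = 6/(4 + z) (C(z) = 6/(-3 + ((3 + z) + 4)) = 6/(-3 + (7 + z)) = 6/(4 + z))
53 + C(7)*m(H(4)) = 53 + (6/(4 + 7))*√(-12 - 2) = 53 + (6/11)*√(-14) = 53 + (6*(1/11))*(I*√14) = 53 + 6*(I*√14)/11 = 53 + 6*I*√14/11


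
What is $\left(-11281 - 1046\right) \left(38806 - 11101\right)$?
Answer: $-341519535$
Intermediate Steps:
$\left(-11281 - 1046\right) \left(38806 - 11101\right) = \left(-12327\right) 27705 = -341519535$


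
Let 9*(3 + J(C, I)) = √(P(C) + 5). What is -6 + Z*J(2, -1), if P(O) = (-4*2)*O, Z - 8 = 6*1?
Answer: -48 + 14*I*√11/9 ≈ -48.0 + 5.1592*I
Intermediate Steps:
Z = 14 (Z = 8 + 6*1 = 8 + 6 = 14)
P(O) = -8*O
J(C, I) = -3 + √(5 - 8*C)/9 (J(C, I) = -3 + √(-8*C + 5)/9 = -3 + √(5 - 8*C)/9)
-6 + Z*J(2, -1) = -6 + 14*(-3 + √(5 - 8*2)/9) = -6 + 14*(-3 + √(5 - 16)/9) = -6 + 14*(-3 + √(-11)/9) = -6 + 14*(-3 + (I*√11)/9) = -6 + 14*(-3 + I*√11/9) = -6 + (-42 + 14*I*√11/9) = -48 + 14*I*√11/9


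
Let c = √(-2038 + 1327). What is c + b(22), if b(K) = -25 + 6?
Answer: -19 + 3*I*√79 ≈ -19.0 + 26.665*I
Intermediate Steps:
b(K) = -19
c = 3*I*√79 (c = √(-711) = 3*I*√79 ≈ 26.665*I)
c + b(22) = 3*I*√79 - 19 = -19 + 3*I*√79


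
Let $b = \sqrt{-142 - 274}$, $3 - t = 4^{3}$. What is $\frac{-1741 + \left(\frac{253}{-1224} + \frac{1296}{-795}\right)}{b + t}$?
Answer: $\frac{34483700953}{1341877320} + \frac{565306573 i \sqrt{26}}{335469330} \approx 25.698 + 8.5925 i$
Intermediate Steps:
$t = -61$ ($t = 3 - 4^{3} = 3 - 64 = -61$)
$b = 4 i \sqrt{26}$ ($b = \sqrt{-416} = 4 i \sqrt{26} \approx 20.396 i$)
$\frac{-1741 + \left(\frac{253}{-1224} + \frac{1296}{-795}\right)}{b + t} = \frac{-1741 + \left(\frac{253}{-1224} + \frac{1296}{-795}\right)}{4 i \sqrt{26} - 61} = \frac{-1741 + \left(253 \left(- \frac{1}{1224}\right) + 1296 \left(- \frac{1}{795}\right)\right)}{-61 + 4 i \sqrt{26}} = \frac{-1741 - \frac{595813}{324360}}{-61 + 4 i \sqrt{26}} = - \frac{565306573}{324360 \left(-61 + 4 i \sqrt{26}\right)}$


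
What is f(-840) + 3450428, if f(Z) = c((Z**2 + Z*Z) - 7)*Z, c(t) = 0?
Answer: 3450428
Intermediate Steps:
f(Z) = 0 (f(Z) = 0*Z = 0)
f(-840) + 3450428 = 0 + 3450428 = 3450428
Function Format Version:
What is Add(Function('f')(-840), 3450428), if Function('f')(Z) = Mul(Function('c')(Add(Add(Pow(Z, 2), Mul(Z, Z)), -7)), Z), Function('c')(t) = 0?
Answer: 3450428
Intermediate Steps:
Function('f')(Z) = 0 (Function('f')(Z) = Mul(0, Z) = 0)
Add(Function('f')(-840), 3450428) = Add(0, 3450428) = 3450428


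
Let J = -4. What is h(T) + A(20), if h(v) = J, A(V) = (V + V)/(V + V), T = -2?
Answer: -3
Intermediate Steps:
A(V) = 1 (A(V) = (2*V)/((2*V)) = (2*V)*(1/(2*V)) = 1)
h(v) = -4
h(T) + A(20) = -4 + 1 = -3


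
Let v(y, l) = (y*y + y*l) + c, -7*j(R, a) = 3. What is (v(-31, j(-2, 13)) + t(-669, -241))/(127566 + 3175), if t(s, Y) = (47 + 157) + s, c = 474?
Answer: 6883/915187 ≈ 0.0075209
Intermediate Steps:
j(R, a) = -3/7 (j(R, a) = -⅐*3 = -3/7)
t(s, Y) = 204 + s
v(y, l) = 474 + y² + l*y (v(y, l) = (y*y + y*l) + 474 = (y² + l*y) + 474 = 474 + y² + l*y)
(v(-31, j(-2, 13)) + t(-669, -241))/(127566 + 3175) = ((474 + (-31)² - 3/7*(-31)) + (204 - 669))/(127566 + 3175) = ((474 + 961 + 93/7) - 465)/130741 = (10138/7 - 465)*(1/130741) = (6883/7)*(1/130741) = 6883/915187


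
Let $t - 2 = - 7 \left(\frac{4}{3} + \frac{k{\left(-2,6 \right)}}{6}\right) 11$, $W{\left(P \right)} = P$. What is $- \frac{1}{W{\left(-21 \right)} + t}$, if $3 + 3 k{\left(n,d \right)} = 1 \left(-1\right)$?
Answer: $\frac{9}{941} \approx 0.0095643$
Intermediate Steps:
$k{\left(n,d \right)} = - \frac{4}{3}$ ($k{\left(n,d \right)} = -1 + \frac{1 \left(-1\right)}{3} = -1 + \frac{1}{3} \left(-1\right) = -1 - \frac{1}{3} = - \frac{4}{3}$)
$t = - \frac{752}{9}$ ($t = 2 + - 7 \left(\frac{4}{3} - \frac{4}{3 \cdot 6}\right) 11 = 2 + - 7 \left(4 \cdot \frac{1}{3} - \frac{2}{9}\right) 11 = 2 + - 7 \left(\frac{4}{3} - \frac{2}{9}\right) 11 = 2 + \left(-7\right) \frac{10}{9} \cdot 11 = 2 - \frac{770}{9} = - \frac{752}{9} \approx -83.556$)
$- \frac{1}{W{\left(-21 \right)} + t} = - \frac{1}{-21 - \frac{752}{9}} = - \frac{1}{- \frac{941}{9}} = \left(-1\right) \left(- \frac{9}{941}\right) = \frac{9}{941}$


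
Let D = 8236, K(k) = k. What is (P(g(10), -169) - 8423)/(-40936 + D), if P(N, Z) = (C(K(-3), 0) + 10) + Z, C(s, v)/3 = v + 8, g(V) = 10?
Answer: 4279/16350 ≈ 0.26171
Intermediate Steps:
C(s, v) = 24 + 3*v (C(s, v) = 3*(v + 8) = 3*(8 + v) = 24 + 3*v)
P(N, Z) = 34 + Z (P(N, Z) = ((24 + 3*0) + 10) + Z = ((24 + 0) + 10) + Z = (24 + 10) + Z = 34 + Z)
(P(g(10), -169) - 8423)/(-40936 + D) = ((34 - 169) - 8423)/(-40936 + 8236) = (-135 - 8423)/(-32700) = -8558*(-1/32700) = 4279/16350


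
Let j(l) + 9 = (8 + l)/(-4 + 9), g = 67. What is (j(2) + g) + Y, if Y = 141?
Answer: 201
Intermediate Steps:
j(l) = -37/5 + l/5 (j(l) = -9 + (8 + l)/(-4 + 9) = -9 + (8 + l)/5 = -9 + (8 + l)*(⅕) = -9 + (8/5 + l/5) = -37/5 + l/5)
(j(2) + g) + Y = ((-37/5 + (⅕)*2) + 67) + 141 = ((-37/5 + ⅖) + 67) + 141 = (-7 + 67) + 141 = 60 + 141 = 201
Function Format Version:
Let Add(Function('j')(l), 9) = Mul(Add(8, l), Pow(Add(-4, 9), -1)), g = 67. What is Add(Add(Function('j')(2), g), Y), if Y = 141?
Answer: 201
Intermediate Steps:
Function('j')(l) = Add(Rational(-37, 5), Mul(Rational(1, 5), l)) (Function('j')(l) = Add(-9, Mul(Add(8, l), Pow(Add(-4, 9), -1))) = Add(-9, Mul(Add(8, l), Pow(5, -1))) = Add(-9, Mul(Add(8, l), Rational(1, 5))) = Add(-9, Add(Rational(8, 5), Mul(Rational(1, 5), l))) = Add(Rational(-37, 5), Mul(Rational(1, 5), l)))
Add(Add(Function('j')(2), g), Y) = Add(Add(Add(Rational(-37, 5), Mul(Rational(1, 5), 2)), 67), 141) = Add(Add(Add(Rational(-37, 5), Rational(2, 5)), 67), 141) = Add(Add(-7, 67), 141) = Add(60, 141) = 201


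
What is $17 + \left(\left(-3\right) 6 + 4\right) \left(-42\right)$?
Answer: $605$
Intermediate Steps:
$17 + \left(\left(-3\right) 6 + 4\right) \left(-42\right) = 17 + \left(-18 + 4\right) \left(-42\right) = 17 - -588 = 17 + 588 = 605$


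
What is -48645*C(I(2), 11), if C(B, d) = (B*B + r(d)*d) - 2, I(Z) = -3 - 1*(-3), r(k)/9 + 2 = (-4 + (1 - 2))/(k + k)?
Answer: 21647025/2 ≈ 1.0824e+7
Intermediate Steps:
r(k) = -18 - 45/(2*k) (r(k) = -18 + 9*((-4 + (1 - 2))/(k + k)) = -18 + 9*((-4 - 1)/((2*k))) = -18 + 9*(-5/(2*k)) = -18 - 45/(2*k))
I(Z) = 0 (I(Z) = -3 + 3 = 0)
C(B, d) = -2 + B² + d*(-18 - 45/(2*d)) (C(B, d) = (B*B + (-18 - 45/(2*d))*d) - 2 = (B² + d*(-18 - 45/(2*d))) - 2 = -2 + B² + d*(-18 - 45/(2*d)))
-48645*C(I(2), 11) = -48645*(-49/2 + 0² - 18*11) = -48645*(-49/2 + 0 - 198) = -48645*(-445/2) = 21647025/2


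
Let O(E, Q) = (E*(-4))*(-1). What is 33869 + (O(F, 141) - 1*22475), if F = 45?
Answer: 11574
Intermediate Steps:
O(E, Q) = 4*E (O(E, Q) = -4*E*(-1) = 4*E)
33869 + (O(F, 141) - 1*22475) = 33869 + (4*45 - 1*22475) = 33869 + (180 - 22475) = 33869 - 22295 = 11574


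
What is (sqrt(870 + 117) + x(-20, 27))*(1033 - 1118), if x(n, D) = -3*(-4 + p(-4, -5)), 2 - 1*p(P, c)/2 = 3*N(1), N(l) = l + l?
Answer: -3060 - 85*sqrt(987) ≈ -5730.4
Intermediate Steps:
N(l) = 2*l
p(P, c) = -8 (p(P, c) = 4 - 6*2*1 = 4 - 6*2 = 4 - 2*6 = 4 - 12 = -8)
x(n, D) = 36 (x(n, D) = -3*(-4 - 8) = -3*(-12) = 36)
(sqrt(870 + 117) + x(-20, 27))*(1033 - 1118) = (sqrt(870 + 117) + 36)*(1033 - 1118) = (sqrt(987) + 36)*(-85) = (36 + sqrt(987))*(-85) = -3060 - 85*sqrt(987)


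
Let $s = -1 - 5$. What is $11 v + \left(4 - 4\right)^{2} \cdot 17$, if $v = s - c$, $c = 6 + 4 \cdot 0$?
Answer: $-132$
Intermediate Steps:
$c = 6$ ($c = 6 + 0 = 6$)
$s = -6$
$v = -12$ ($v = -6 - 6 = -12$)
$11 v + \left(4 - 4\right)^{2} \cdot 17 = 11 \left(-12\right) + \left(4 - 4\right)^{2} \cdot 17 = -132 + 0^{2} \cdot 17 = -132 + 0 \cdot 17 = -132 + 0 = -132$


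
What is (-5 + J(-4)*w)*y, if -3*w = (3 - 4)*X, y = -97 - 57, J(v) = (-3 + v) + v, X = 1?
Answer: 4004/3 ≈ 1334.7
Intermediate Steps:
J(v) = -3 + 2*v
y = -154
w = ⅓ (w = -(3 - 4)/3 = -(-1)/3 = -⅓*(-1) = ⅓ ≈ 0.33333)
(-5 + J(-4)*w)*y = (-5 + (-3 + 2*(-4))*(⅓))*(-154) = (-5 + (-3 - 8)*(⅓))*(-154) = (-5 - 11*⅓)*(-154) = (-5 - 11/3)*(-154) = -26/3*(-154) = 4004/3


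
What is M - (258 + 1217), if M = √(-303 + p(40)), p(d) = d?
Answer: -1475 + I*√263 ≈ -1475.0 + 16.217*I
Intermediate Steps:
M = I*√263 (M = √(-303 + 40) = √(-263) = I*√263 ≈ 16.217*I)
M - (258 + 1217) = I*√263 - (258 + 1217) = I*√263 - 1*1475 = I*√263 - 1475 = -1475 + I*√263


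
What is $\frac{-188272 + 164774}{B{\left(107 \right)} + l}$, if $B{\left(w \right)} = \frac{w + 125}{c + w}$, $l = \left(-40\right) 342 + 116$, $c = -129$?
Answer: $\frac{129239}{74660} \approx 1.731$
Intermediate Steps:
$l = -13564$ ($l = -13680 + 116 = -13564$)
$B{\left(w \right)} = \frac{125 + w}{-129 + w}$ ($B{\left(w \right)} = \frac{w + 125}{-129 + w} = \frac{125 + w}{-129 + w}$)
$\frac{-188272 + 164774}{B{\left(107 \right)} + l} = \frac{-188272 + 164774}{\frac{125 + 107}{-129 + 107} - 13564} = - \frac{23498}{\frac{1}{-22} \cdot 232 - 13564} = - \frac{23498}{\left(- \frac{1}{22}\right) 232 - 13564} = - \frac{23498}{- \frac{116}{11} - 13564} = - \frac{23498}{- \frac{149320}{11}} = \left(-23498\right) \left(- \frac{11}{149320}\right) = \frac{129239}{74660}$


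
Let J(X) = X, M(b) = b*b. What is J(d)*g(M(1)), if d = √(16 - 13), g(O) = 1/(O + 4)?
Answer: √3/5 ≈ 0.34641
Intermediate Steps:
M(b) = b²
g(O) = 1/(4 + O)
d = √3 ≈ 1.7320
J(d)*g(M(1)) = √3/(4 + 1²) = √3/(4 + 1) = √3/5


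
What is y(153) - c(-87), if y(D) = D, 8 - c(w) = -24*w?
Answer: 2233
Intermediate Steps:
c(w) = 8 + 24*w (c(w) = 8 - (-24)*w = 8 + 24*w)
y(153) - c(-87) = 153 - (8 + 24*(-87)) = 153 - (8 - 2088) = 153 - 1*(-2080) = 153 + 2080 = 2233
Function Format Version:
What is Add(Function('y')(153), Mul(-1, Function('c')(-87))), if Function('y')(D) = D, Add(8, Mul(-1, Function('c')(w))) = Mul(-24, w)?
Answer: 2233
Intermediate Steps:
Function('c')(w) = Add(8, Mul(24, w)) (Function('c')(w) = Add(8, Mul(-1, Mul(-24, w))) = Add(8, Mul(24, w)))
Add(Function('y')(153), Mul(-1, Function('c')(-87))) = Add(153, Mul(-1, Add(8, Mul(24, -87)))) = Add(153, Mul(-1, Add(8, -2088))) = Add(153, Mul(-1, -2080)) = Add(153, 2080) = 2233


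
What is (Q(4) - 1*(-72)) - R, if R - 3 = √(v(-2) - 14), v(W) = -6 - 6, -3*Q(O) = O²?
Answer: 191/3 - I*√26 ≈ 63.667 - 5.099*I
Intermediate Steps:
Q(O) = -O²/3
v(W) = -12
R = 3 + I*√26 (R = 3 + √(-12 - 14) = 3 + √(-26) = 3 + I*√26 ≈ 3.0 + 5.099*I)
(Q(4) - 1*(-72)) - R = (-⅓*4² - 1*(-72)) - (3 + I*√26) = (-⅓*16 + 72) + (-3 - I*√26) = (-16/3 + 72) + (-3 - I*√26) = 200/3 + (-3 - I*√26) = 191/3 - I*√26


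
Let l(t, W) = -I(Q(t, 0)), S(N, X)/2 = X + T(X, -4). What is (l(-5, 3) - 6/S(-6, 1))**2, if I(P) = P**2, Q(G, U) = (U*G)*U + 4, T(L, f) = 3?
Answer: 4489/16 ≈ 280.56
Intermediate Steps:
S(N, X) = 6 + 2*X (S(N, X) = 2*(X + 3) = 2*(3 + X) = 6 + 2*X)
Q(G, U) = 4 + G*U**2 (Q(G, U) = (G*U)*U + 4 = G*U**2 + 4 = 4 + G*U**2)
l(t, W) = -16 (l(t, W) = -(4 + t*0**2)**2 = -(4 + t*0)**2 = -(4 + 0)**2 = -1*4**2 = -1*16 = -16)
(l(-5, 3) - 6/S(-6, 1))**2 = (-16 - 6/(6 + 2*1))**2 = (-16 - 6/(6 + 2))**2 = (-16 - 6/8)**2 = (-16 - 6*1/8)**2 = (-16 - 3/4)**2 = (-67/4)**2 = 4489/16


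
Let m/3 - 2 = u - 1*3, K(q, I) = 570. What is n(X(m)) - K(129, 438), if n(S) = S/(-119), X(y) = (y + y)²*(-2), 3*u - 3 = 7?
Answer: -9634/17 ≈ -566.71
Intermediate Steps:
u = 10/3 (u = 1 + (⅓)*7 = 1 + 7/3 = 10/3 ≈ 3.3333)
m = 7 (m = 6 + 3*(10/3 - 1*3) = 6 + 3*(10/3 - 3) = 6 + 3*(⅓) = 6 + 1 = 7)
X(y) = -8*y² (X(y) = (2*y)²*(-2) = (4*y²)*(-2) = -8*y²)
n(S) = -S/119 (n(S) = S*(-1/119) = -S/119)
n(X(m)) - K(129, 438) = -(-8)*7²/119 - 1*570 = -(-8)*49/119 - 570 = -1/119*(-392) - 570 = 56/17 - 570 = -9634/17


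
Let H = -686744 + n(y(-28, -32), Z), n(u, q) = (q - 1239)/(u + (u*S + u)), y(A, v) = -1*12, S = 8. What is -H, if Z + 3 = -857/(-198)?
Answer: 16316792381/23760 ≈ 6.8673e+5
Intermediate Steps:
Z = 263/198 (Z = -3 - 857/(-198) = -3 - 857*(-1/198) = -3 + 857/198 = 263/198 ≈ 1.3283)
y(A, v) = -12
n(u, q) = (-1239 + q)/(10*u) (n(u, q) = (q - 1239)/(u + (u*8 + u)) = (-1239 + q)/(u + (8*u + u)) = (-1239 + q)/(u + 9*u) = (-1239 + q)/((10*u)) = (-1239 + q)*(1/(10*u)) = (-1239 + q)/(10*u))
H = -16316792381/23760 (H = -686744 + (⅒)*(-1239 + 263/198)/(-12) = -686744 + (⅒)*(-1/12)*(-245059/198) = -686744 + 245059/23760 = -16316792381/23760 ≈ -6.8673e+5)
-H = -1*(-16316792381/23760) = 16316792381/23760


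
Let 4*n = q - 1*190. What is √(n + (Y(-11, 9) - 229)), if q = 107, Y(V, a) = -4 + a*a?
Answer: I*√691/2 ≈ 13.143*I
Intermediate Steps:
Y(V, a) = -4 + a²
n = -83/4 (n = (107 - 1*190)/4 = (107 - 190)/4 = (¼)*(-83) = -83/4 ≈ -20.750)
√(n + (Y(-11, 9) - 229)) = √(-83/4 + ((-4 + 9²) - 229)) = √(-83/4 + ((-4 + 81) - 229)) = √(-83/4 + (77 - 229)) = √(-83/4 - 152) = √(-691/4) = I*√691/2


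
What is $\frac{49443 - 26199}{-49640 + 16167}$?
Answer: $- \frac{23244}{33473} \approx -0.69441$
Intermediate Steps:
$\frac{49443 - 26199}{-49640 + 16167} = \frac{23244}{-33473} = 23244 \left(- \frac{1}{33473}\right) = - \frac{23244}{33473}$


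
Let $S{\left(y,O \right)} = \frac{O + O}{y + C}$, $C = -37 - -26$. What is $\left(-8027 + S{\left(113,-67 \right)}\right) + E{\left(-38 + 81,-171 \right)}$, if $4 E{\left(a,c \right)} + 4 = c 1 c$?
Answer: $- \frac{146689}{204} \approx -719.06$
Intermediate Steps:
$C = -11$ ($C = -37 + 26 = -11$)
$S{\left(y,O \right)} = \frac{2 O}{-11 + y}$ ($S{\left(y,O \right)} = \frac{O + O}{y - 11} = \frac{2 O}{-11 + y}$)
$E{\left(a,c \right)} = -1 + \frac{c^{2}}{4}$ ($E{\left(a,c \right)} = -1 + \frac{c 1 c}{4} = -1 + \frac{c c}{4} = -1 + \frac{c^{2}}{4}$)
$\left(-8027 + S{\left(113,-67 \right)}\right) + E{\left(-38 + 81,-171 \right)} = \left(-8027 + 2 \left(-67\right) \frac{1}{-11 + 113}\right) - \left(1 - \frac{\left(-171\right)^{2}}{4}\right) = \left(-8027 + 2 \left(-67\right) \frac{1}{102}\right) + \left(-1 + \frac{1}{4} \cdot 29241\right) = \left(-8027 + 2 \left(-67\right) \frac{1}{102}\right) + \left(-1 + \frac{29241}{4}\right) = \left(-8027 - \frac{67}{51}\right) + \frac{29237}{4} = - \frac{409444}{51} + \frac{29237}{4} = - \frac{146689}{204}$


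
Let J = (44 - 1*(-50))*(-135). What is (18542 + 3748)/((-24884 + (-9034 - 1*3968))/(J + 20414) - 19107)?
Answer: -86083980/73810177 ≈ -1.1663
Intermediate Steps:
J = -12690 (J = (44 + 50)*(-135) = 94*(-135) = -12690)
(18542 + 3748)/((-24884 + (-9034 - 1*3968))/(J + 20414) - 19107) = (18542 + 3748)/((-24884 + (-9034 - 1*3968))/(-12690 + 20414) - 19107) = 22290/((-24884 + (-9034 - 3968))/7724 - 19107) = 22290/((-24884 - 13002)*(1/7724) - 19107) = 22290/(-37886*1/7724 - 19107) = 22290/(-18943/3862 - 19107) = 22290/(-73810177/3862) = 22290*(-3862/73810177) = -86083980/73810177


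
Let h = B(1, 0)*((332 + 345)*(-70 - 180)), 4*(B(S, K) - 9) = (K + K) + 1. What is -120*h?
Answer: 187867500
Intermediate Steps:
B(S, K) = 37/4 + K/2 (B(S, K) = 9 + ((K + K) + 1)/4 = 9 + (2*K + 1)/4 = 9 + (1 + 2*K)/4 = 9 + (¼ + K/2) = 37/4 + K/2)
h = -3131125/2 (h = (37/4 + (½)*0)*((332 + 345)*(-70 - 180)) = (37/4 + 0)*(677*(-250)) = (37/4)*(-169250) = -3131125/2 ≈ -1.5656e+6)
-120*h = -120*(-3131125/2) = 187867500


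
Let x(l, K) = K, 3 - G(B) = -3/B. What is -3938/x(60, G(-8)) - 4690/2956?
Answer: -46612157/31038 ≈ -1501.8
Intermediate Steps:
G(B) = 3 + 3/B (G(B) = 3 - (-3)/B = 3 + 3/B)
-3938/x(60, G(-8)) - 4690/2956 = -3938/(3 + 3/(-8)) - 4690/2956 = -3938/(3 + 3*(-⅛)) - 4690*1/2956 = -3938/(3 - 3/8) - 2345/1478 = -3938/21/8 - 2345/1478 = -3938*8/21 - 2345/1478 = -31504/21 - 2345/1478 = -46612157/31038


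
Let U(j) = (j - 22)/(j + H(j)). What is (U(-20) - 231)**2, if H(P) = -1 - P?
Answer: 35721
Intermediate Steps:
U(j) = 22 - j (U(j) = (j - 22)/(j + (-1 - j)) = (-22 + j)/(-1) = (-22 + j)*(-1) = 22 - j)
(U(-20) - 231)**2 = ((22 - 1*(-20)) - 231)**2 = ((22 + 20) - 231)**2 = (42 - 231)**2 = (-189)**2 = 35721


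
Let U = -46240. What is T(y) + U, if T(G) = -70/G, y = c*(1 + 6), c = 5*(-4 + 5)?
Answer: -46242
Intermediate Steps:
c = 5 (c = 5*1 = 5)
y = 35 (y = 5*(1 + 6) = 5*7 = 35)
T(y) + U = -70/35 - 46240 = -70*1/35 - 46240 = -2 - 46240 = -46242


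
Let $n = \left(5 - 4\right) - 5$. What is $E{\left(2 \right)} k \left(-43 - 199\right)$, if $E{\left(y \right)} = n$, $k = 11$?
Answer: $10648$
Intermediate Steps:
$n = -4$ ($n = 1 - 5 = -4$)
$E{\left(y \right)} = -4$
$E{\left(2 \right)} k \left(-43 - 199\right) = \left(-4\right) 11 \left(-43 - 199\right) = \left(-44\right) \left(-242\right) = 10648$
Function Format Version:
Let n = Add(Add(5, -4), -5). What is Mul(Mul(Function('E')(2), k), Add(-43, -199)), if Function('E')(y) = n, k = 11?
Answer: 10648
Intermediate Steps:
n = -4 (n = Add(1, -5) = -4)
Function('E')(y) = -4
Mul(Mul(Function('E')(2), k), Add(-43, -199)) = Mul(Mul(-4, 11), Add(-43, -199)) = Mul(-44, -242) = 10648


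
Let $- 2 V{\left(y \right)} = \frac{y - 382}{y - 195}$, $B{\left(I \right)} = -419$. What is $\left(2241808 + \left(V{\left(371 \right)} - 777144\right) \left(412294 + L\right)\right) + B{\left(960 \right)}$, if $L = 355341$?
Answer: $- \frac{19089941409997}{32} \approx -5.9656 \cdot 10^{11}$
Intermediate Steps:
$V{\left(y \right)} = - \frac{-382 + y}{2 \left(-195 + y\right)}$ ($V{\left(y \right)} = - \frac{\left(y - 382\right) \frac{1}{y - 195}}{2} = - \frac{\left(-382 + y\right) \frac{1}{y - 195}}{2} = - \frac{\left(-382 + y\right) \frac{1}{-195 + y}}{2} = - \frac{\frac{1}{-195 + y} \left(-382 + y\right)}{2} = - \frac{-382 + y}{2 \left(-195 + y\right)}$)
$\left(2241808 + \left(V{\left(371 \right)} - 777144\right) \left(412294 + L\right)\right) + B{\left(960 \right)} = \left(2241808 + \left(\frac{382 - 371}{2 \left(-195 + 371\right)} - 777144\right) \left(412294 + 355341\right)\right) - 419 = \left(2241808 + \left(\frac{382 - 371}{2 \cdot 176} - 777144\right) 767635\right) - 419 = \left(2241808 + \left(\frac{1}{2} \cdot \frac{1}{176} \cdot 11 - 777144\right) 767635\right) - 419 = \left(2241808 + \left(\frac{1}{32} - 777144\right) 767635\right) - 419 = \left(2241808 - \frac{19090013134445}{32}\right) - 419 = - \frac{19089941396589}{32} - 419 = - \frac{19089941409997}{32}$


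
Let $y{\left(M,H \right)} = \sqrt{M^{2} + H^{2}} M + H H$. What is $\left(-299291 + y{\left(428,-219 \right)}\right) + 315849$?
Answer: $64519 + 428 \sqrt{231145} \approx 2.7029 \cdot 10^{5}$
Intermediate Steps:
$y{\left(M,H \right)} = H^{2} + M \sqrt{H^{2} + M^{2}}$ ($y{\left(M,H \right)} = \sqrt{H^{2} + M^{2}} M + H^{2} = M \sqrt{H^{2} + M^{2}} + H^{2} = H^{2} + M \sqrt{H^{2} + M^{2}}$)
$\left(-299291 + y{\left(428,-219 \right)}\right) + 315849 = \left(-299291 + \left(\left(-219\right)^{2} + 428 \sqrt{\left(-219\right)^{2} + 428^{2}}\right)\right) + 315849 = \left(-299291 + \left(47961 + 428 \sqrt{47961 + 183184}\right)\right) + 315849 = \left(-299291 + \left(47961 + 428 \sqrt{231145}\right)\right) + 315849 = \left(-251330 + 428 \sqrt{231145}\right) + 315849 = 64519 + 428 \sqrt{231145}$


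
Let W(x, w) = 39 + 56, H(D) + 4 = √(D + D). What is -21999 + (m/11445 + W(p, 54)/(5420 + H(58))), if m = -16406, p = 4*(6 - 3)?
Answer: -52756289961671/2397967845 - 19*√29/2933294 ≈ -22000.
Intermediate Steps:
H(D) = -4 + √2*√D (H(D) = -4 + √(D + D) = -4 + √(2*D) = -4 + √2*√D)
p = 12 (p = 4*3 = 12)
W(x, w) = 95
-21999 + (m/11445 + W(p, 54)/(5420 + H(58))) = -21999 + (-16406/11445 + 95/(5420 + (-4 + √2*√58))) = -21999 + (-16406*1/11445 + 95/(5420 + (-4 + 2*√29))) = -21999 + (-16406/11445 + 95/(5416 + 2*√29)) = -251794961/11445 + 95/(5416 + 2*√29)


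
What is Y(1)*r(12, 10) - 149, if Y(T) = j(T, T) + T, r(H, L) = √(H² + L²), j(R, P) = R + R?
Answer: -149 + 6*√61 ≈ -102.14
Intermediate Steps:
j(R, P) = 2*R
Y(T) = 3*T (Y(T) = 2*T + T = 3*T)
Y(1)*r(12, 10) - 149 = (3*1)*√(12² + 10²) - 149 = 3*√(144 + 100) - 149 = 3*√244 - 149 = 3*(2*√61) - 149 = 6*√61 - 149 = -149 + 6*√61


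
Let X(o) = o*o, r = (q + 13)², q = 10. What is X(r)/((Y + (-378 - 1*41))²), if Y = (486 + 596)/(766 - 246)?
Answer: 35760400/22212369 ≈ 1.6099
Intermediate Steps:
r = 529 (r = (10 + 13)² = 23² = 529)
Y = 541/260 (Y = 1082/520 = 1082*(1/520) = 541/260 ≈ 2.0808)
X(o) = o²
X(r)/((Y + (-378 - 1*41))²) = 529²/((541/260 + (-378 - 1*41))²) = 279841/((541/260 + (-378 - 41))²) = 279841/((541/260 - 419)²) = 279841/((-108399/260)²) = 279841/(11750343201/67600) = 279841*(67600/11750343201) = 35760400/22212369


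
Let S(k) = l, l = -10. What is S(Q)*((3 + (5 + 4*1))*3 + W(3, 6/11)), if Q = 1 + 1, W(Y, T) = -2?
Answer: -340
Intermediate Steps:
Q = 2
S(k) = -10
S(Q)*((3 + (5 + 4*1))*3 + W(3, 6/11)) = -10*((3 + (5 + 4*1))*3 - 2) = -10*((3 + (5 + 4))*3 - 2) = -10*((3 + 9)*3 - 2) = -10*(12*3 - 2) = -10*(36 - 2) = -10*34 = -340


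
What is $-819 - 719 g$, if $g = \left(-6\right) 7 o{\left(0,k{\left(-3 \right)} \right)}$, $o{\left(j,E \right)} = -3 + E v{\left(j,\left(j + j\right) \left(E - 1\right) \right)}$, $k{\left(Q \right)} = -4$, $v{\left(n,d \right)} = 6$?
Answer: $-816165$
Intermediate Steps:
$o{\left(j,E \right)} = -3 + 6 E$ ($o{\left(j,E \right)} = -3 + E 6 = -3 + 6 E$)
$g = 1134$ ($g = \left(-6\right) 7 \left(-3 + 6 \left(-4\right)\right) = - 42 \left(-3 - 24\right) = \left(-42\right) \left(-27\right) = 1134$)
$-819 - 719 g = -819 - 815346 = -816165$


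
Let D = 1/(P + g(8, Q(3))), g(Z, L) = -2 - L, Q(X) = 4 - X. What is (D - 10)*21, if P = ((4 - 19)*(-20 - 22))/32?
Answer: -18578/89 ≈ -208.74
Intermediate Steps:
P = 315/16 (P = -15*(-42)*(1/32) = 630*(1/32) = 315/16 ≈ 19.688)
D = 16/267 (D = 1/(315/16 + (-2 - (4 - 1*3))) = 1/(315/16 + (-2 - (4 - 3))) = 1/(315/16 + (-2 - 1*1)) = 1/(315/16 + (-2 - 1)) = 1/(315/16 - 3) = 1/(267/16) = 16/267 ≈ 0.059925)
(D - 10)*21 = (16/267 - 10)*21 = -2654/267*21 = -18578/89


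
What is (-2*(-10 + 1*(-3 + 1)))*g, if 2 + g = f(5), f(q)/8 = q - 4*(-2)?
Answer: 2448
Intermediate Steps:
f(q) = 64 + 8*q (f(q) = 8*(q - 4*(-2)) = 8*(q + 8) = 8*(8 + q) = 64 + 8*q)
g = 102 (g = -2 + (64 + 8*5) = -2 + (64 + 40) = -2 + 104 = 102)
(-2*(-10 + 1*(-3 + 1)))*g = -2*(-10 + 1*(-3 + 1))*102 = -2*(-10 + 1*(-2))*102 = -2*(-10 - 2)*102 = -2*(-12)*102 = 24*102 = 2448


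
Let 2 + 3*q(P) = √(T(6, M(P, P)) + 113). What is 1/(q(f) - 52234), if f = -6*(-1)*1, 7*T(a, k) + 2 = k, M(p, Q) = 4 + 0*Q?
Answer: -1096928/57297668173 - √5551/57297668173 ≈ -1.9146e-5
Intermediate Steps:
M(p, Q) = 4 (M(p, Q) = 4 + 0 = 4)
T(a, k) = -2/7 + k/7
f = 6 (f = 6*1 = 6)
q(P) = -⅔ + √5551/21 (q(P) = -⅔ + √((-2/7 + (⅐)*4) + 113)/3 = -⅔ + √((-2/7 + 4/7) + 113)/3 = -⅔ + √(2/7 + 113)/3 = -⅔ + √(793/7)/3 = -⅔ + (√5551/7)/3 = -⅔ + √5551/21)
1/(q(f) - 52234) = 1/((-⅔ + √5551/21) - 52234) = 1/(-156704/3 + √5551/21)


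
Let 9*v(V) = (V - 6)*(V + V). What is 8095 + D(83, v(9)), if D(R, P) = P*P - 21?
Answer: 8110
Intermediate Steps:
v(V) = 2*V*(-6 + V)/9 (v(V) = ((V - 6)*(V + V))/9 = ((-6 + V)*(2*V))/9 = (2*V*(-6 + V))/9 = 2*V*(-6 + V)/9)
D(R, P) = -21 + P² (D(R, P) = P² - 21 = -21 + P²)
8095 + D(83, v(9)) = 8095 + (-21 + ((2/9)*9*(-6 + 9))²) = 8095 + (-21 + ((2/9)*9*3)²) = 8095 + (-21 + 6²) = 8095 + (-21 + 36) = 8095 + 15 = 8110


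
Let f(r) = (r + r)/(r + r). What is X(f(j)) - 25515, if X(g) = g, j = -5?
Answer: -25514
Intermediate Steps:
f(r) = 1 (f(r) = (2*r)/((2*r)) = (2*r)*(1/(2*r)) = 1)
X(f(j)) - 25515 = 1 - 25515 = -25514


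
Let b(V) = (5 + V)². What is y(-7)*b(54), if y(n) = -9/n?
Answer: 31329/7 ≈ 4475.6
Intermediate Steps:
y(-7)*b(54) = (-9/(-7))*(5 + 54)² = -9*(-⅐)*59² = (9/7)*3481 = 31329/7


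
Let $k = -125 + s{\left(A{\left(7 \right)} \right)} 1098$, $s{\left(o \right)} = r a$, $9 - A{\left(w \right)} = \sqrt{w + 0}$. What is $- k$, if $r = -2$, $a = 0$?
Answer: $125$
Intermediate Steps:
$A{\left(w \right)} = 9 - \sqrt{w}$ ($A{\left(w \right)} = 9 - \sqrt{w + 0} = 9 - \sqrt{w}$)
$s{\left(o \right)} = 0$ ($s{\left(o \right)} = \left(-2\right) 0 = 0$)
$k = -125$ ($k = -125 + 0 \cdot 1098 = -125 + 0 = -125$)
$- k = \left(-1\right) \left(-125\right) = 125$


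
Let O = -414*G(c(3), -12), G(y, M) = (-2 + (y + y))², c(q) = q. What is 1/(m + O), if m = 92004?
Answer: 1/85380 ≈ 1.1712e-5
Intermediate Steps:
G(y, M) = (-2 + 2*y)²
O = -6624 (O = -1656*(-1 + 3)² = -1656*2² = -1656*4 = -414*16 = -6624)
1/(m + O) = 1/(92004 - 6624) = 1/85380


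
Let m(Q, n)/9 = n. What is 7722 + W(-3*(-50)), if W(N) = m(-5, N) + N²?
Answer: 31572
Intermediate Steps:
m(Q, n) = 9*n
W(N) = N² + 9*N (W(N) = 9*N + N² = N² + 9*N)
7722 + W(-3*(-50)) = 7722 + (-3*(-50))*(9 - 3*(-50)) = 7722 + 150*(9 + 150) = 7722 + 150*159 = 7722 + 23850 = 31572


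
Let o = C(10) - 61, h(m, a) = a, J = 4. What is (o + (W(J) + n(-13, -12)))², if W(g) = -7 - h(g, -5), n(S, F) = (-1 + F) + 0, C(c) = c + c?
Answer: 3136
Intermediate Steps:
C(c) = 2*c
n(S, F) = -1 + F
W(g) = -2 (W(g) = -7 - 1*(-5) = -7 + 5 = -2)
o = -41 (o = 2*10 - 61 = 20 - 61 = -41)
(o + (W(J) + n(-13, -12)))² = (-41 + (-2 + (-1 - 12)))² = (-41 + (-2 - 13))² = (-41 - 15)² = (-56)² = 3136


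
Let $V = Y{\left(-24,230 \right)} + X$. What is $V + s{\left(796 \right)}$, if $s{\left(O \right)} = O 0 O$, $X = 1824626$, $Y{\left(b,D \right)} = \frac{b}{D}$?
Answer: $\frac{209831978}{115} \approx 1.8246 \cdot 10^{6}$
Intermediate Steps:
$V = \frac{209831978}{115}$ ($V = - \frac{24}{230} + 1824626 = \left(-24\right) \frac{1}{230} + 1824626 = - \frac{12}{115} + 1824626 = \frac{209831978}{115} \approx 1.8246 \cdot 10^{6}$)
$s{\left(O \right)} = 0$ ($s{\left(O \right)} = O 0 = 0$)
$V + s{\left(796 \right)} = \frac{209831978}{115} + 0 = \frac{209831978}{115}$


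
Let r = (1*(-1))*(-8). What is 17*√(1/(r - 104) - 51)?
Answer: 17*I*√29382/24 ≈ 121.42*I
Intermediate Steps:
r = 8 (r = -1*(-8) = 8)
17*√(1/(r - 104) - 51) = 17*√(1/(8 - 104) - 51) = 17*√(1/(-96) - 51) = 17*√(-1/96 - 51) = 17*√(-4897/96) = 17*(I*√29382/24) = 17*I*√29382/24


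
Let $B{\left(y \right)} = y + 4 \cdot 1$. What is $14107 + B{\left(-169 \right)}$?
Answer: $13942$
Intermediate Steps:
$B{\left(y \right)} = 4 + y$ ($B{\left(y \right)} = y + 4 = 4 + y$)
$14107 + B{\left(-169 \right)} = 14107 + \left(4 - 169\right) = 14107 - 165 = 13942$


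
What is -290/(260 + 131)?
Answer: -290/391 ≈ -0.74169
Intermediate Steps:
-290/(260 + 131) = -290/391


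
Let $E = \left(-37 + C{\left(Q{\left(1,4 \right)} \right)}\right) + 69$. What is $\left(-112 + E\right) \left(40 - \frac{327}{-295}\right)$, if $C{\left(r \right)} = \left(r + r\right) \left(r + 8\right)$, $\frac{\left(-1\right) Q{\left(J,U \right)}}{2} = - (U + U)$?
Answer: $\frac{8343376}{295} \approx 28283.0$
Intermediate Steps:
$Q{\left(J,U \right)} = 4 U$ ($Q{\left(J,U \right)} = - 2 \left(- (U + U)\right) = - 2 \left(- 2 U\right) = 4 U$)
$C{\left(r \right)} = 2 r \left(8 + r\right)$
$E = 800$ ($E = \left(-37 + 2 \cdot 4 \cdot 4 \left(8 + 4 \cdot 4\right)\right) + 69 = \left(-37 + 2 \cdot 16 \left(8 + 16\right)\right) + 69 = \left(-37 + 2 \cdot 16 \cdot 24\right) + 69 = \left(-37 + 768\right) + 69 = 731 + 69 = 800$)
$\left(-112 + E\right) \left(40 - \frac{327}{-295}\right) = \left(-112 + 800\right) \left(40 - \frac{327}{-295}\right) = 688 \left(40 - - \frac{327}{295}\right) = 688 \left(40 + \frac{327}{295}\right) = 688 \cdot \frac{12127}{295} = \frac{8343376}{295}$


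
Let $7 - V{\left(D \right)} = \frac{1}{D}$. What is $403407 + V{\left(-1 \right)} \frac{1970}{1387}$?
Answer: $\frac{559541269}{1387} \approx 4.0342 \cdot 10^{5}$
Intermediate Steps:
$V{\left(D \right)} = 7 - \frac{1}{D}$
$403407 + V{\left(-1 \right)} \frac{1970}{1387} = 403407 + \left(7 - \frac{1}{-1}\right) \frac{1970}{1387} = 403407 + \left(7 - -1\right) 1970 \cdot \frac{1}{1387} = 403407 + \left(7 + 1\right) \frac{1970}{1387} = 403407 + 8 \cdot \frac{1970}{1387} = 403407 + \frac{15760}{1387} = \frac{559541269}{1387}$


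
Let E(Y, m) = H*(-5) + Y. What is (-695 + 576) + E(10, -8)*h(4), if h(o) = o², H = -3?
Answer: 281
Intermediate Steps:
E(Y, m) = 15 + Y (E(Y, m) = -3*(-5) + Y = 15 + Y)
(-695 + 576) + E(10, -8)*h(4) = (-695 + 576) + (15 + 10)*4² = -119 + 25*16 = -119 + 400 = 281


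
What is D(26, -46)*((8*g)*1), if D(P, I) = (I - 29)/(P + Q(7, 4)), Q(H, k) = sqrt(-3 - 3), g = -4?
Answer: 31200/341 - 1200*I*sqrt(6)/341 ≈ 91.496 - 8.6199*I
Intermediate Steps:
Q(H, k) = I*sqrt(6) (Q(H, k) = sqrt(-6) = I*sqrt(6))
D(P, I) = (-29 + I)/(P + I*sqrt(6)) (D(P, I) = (I - 29)/(P + I*sqrt(6)) = (-29 + I)/(P + I*sqrt(6)))
D(26, -46)*((8*g)*1) = ((-29 - 46)/(26 + I*sqrt(6)))*((8*(-4))*1) = (-75/(26 + I*sqrt(6)))*(-32*1) = -75/(26 + I*sqrt(6))*(-32) = 2400/(26 + I*sqrt(6))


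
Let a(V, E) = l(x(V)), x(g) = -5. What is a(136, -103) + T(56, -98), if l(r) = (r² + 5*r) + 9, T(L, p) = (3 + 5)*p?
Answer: -775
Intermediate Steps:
T(L, p) = 8*p
l(r) = 9 + r² + 5*r
a(V, E) = 9 (a(V, E) = 9 + (-5)² + 5*(-5) = 9 + 25 - 25 = 9)
a(136, -103) + T(56, -98) = 9 + 8*(-98) = 9 - 784 = -775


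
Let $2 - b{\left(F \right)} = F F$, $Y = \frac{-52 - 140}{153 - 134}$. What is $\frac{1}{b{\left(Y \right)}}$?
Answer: $- \frac{361}{36142} \approx -0.0099884$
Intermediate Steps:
$Y = - \frac{192}{19} \approx -10.105$
$b{\left(F \right)} = 2 - F^{2}$ ($b{\left(F \right)} = 2 - F F = 2 - F^{2}$)
$\frac{1}{b{\left(Y \right)}} = \frac{1}{2 - \left(- \frac{192}{19}\right)^{2}} = \frac{1}{2 - \frac{36864}{361}} = \frac{1}{- \frac{36142}{361}} = - \frac{361}{36142}$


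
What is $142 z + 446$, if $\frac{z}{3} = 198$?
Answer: $84794$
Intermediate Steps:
$z = 594$ ($z = 3 \cdot 198 = 594$)
$142 z + 446 = 142 \cdot 594 + 446 = 84348 + 446 = 84794$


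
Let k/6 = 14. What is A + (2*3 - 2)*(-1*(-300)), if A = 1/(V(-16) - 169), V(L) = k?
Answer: 101999/85 ≈ 1200.0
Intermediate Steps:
k = 84 (k = 6*14 = 84)
V(L) = 84
A = -1/85 (A = 1/(84 - 169) = 1/(-85) = -1/85 ≈ -0.011765)
A + (2*3 - 2)*(-1*(-300)) = -1/85 + (2*3 - 2)*(-1*(-300)) = -1/85 + (6 - 2)*300 = -1/85 + 4*300 = -1/85 + 1200 = 101999/85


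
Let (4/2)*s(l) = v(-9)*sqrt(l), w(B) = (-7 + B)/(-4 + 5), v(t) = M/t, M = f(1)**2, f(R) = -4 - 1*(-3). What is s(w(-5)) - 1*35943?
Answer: -35943 - I*sqrt(3)/9 ≈ -35943.0 - 0.19245*I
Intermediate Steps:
f(R) = -1 (f(R) = -4 + 3 = -1)
M = 1 (M = (-1)**2 = 1)
v(t) = 1/t
w(B) = -7 + B (w(B) = (-7 + B)/1 = (-7 + B)*1 = -7 + B)
s(l) = -sqrt(l)/18 (s(l) = (sqrt(l)/(-9))/2 = (-sqrt(l)/9)/2 = -sqrt(l)/18)
s(w(-5)) - 1*35943 = -sqrt(-7 - 5)/18 - 1*35943 = -I*sqrt(3)/9 - 35943 = -35943 - I*sqrt(3)/9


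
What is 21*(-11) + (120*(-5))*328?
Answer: -197031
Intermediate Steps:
21*(-11) + (120*(-5))*328 = -231 - 600*328 = -231 - 196800 = -197031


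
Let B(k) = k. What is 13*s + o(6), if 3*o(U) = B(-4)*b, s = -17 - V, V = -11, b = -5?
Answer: -214/3 ≈ -71.333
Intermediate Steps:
s = -6 (s = -17 - 1*(-11) = -17 + 11 = -6)
o(U) = 20/3 (o(U) = (-4*(-5))/3 = (⅓)*20 = 20/3)
13*s + o(6) = 13*(-6) + 20/3 = -78 + 20/3 = -214/3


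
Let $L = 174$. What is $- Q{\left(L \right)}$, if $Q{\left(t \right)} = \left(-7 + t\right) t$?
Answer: $-29058$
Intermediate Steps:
$Q{\left(t \right)} = t \left(-7 + t\right)$
$- Q{\left(L \right)} = - 174 \left(-7 + 174\right) = - 174 \cdot 167 = \left(-1\right) 29058 = -29058$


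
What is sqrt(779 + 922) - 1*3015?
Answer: -3015 + 9*sqrt(21) ≈ -2973.8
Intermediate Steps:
sqrt(779 + 922) - 1*3015 = sqrt(1701) - 3015 = 9*sqrt(21) - 3015 = -3015 + 9*sqrt(21)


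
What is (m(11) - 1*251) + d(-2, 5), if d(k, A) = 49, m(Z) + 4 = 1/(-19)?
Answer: -3915/19 ≈ -206.05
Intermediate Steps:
m(Z) = -77/19 (m(Z) = -4 + 1/(-19) = -4 - 1/19 = -77/19)
(m(11) - 1*251) + d(-2, 5) = (-77/19 - 1*251) + 49 = (-77/19 - 251) + 49 = -4846/19 + 49 = -3915/19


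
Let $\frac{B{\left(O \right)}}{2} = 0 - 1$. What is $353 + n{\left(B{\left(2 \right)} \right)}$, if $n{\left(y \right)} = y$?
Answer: $351$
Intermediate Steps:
$B{\left(O \right)} = -2$ ($B{\left(O \right)} = 2 \left(0 - 1\right) = 2 \left(-1\right) = -2$)
$353 + n{\left(B{\left(2 \right)} \right)} = 353 - 2 = 351$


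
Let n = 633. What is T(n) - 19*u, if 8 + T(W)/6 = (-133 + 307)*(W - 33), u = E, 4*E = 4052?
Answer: 607105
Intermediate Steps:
E = 1013 (E = (1/4)*4052 = 1013)
u = 1013
T(W) = -34500 + 1044*W (T(W) = -48 + 6*((-133 + 307)*(W - 33)) = -48 + 6*(174*(-33 + W)) = -48 + 6*(-5742 + 174*W) = -48 + (-34452 + 1044*W) = -34500 + 1044*W)
T(n) - 19*u = (-34500 + 1044*633) - 19*1013 = (-34500 + 660852) - 1*19247 = 626352 - 19247 = 607105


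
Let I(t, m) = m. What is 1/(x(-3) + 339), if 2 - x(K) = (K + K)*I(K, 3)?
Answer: 1/359 ≈ 0.0027855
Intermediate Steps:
x(K) = 2 - 6*K (x(K) = 2 - (K + K)*3 = 2 - 2*K*3 = 2 - 6*K)
1/(x(-3) + 339) = 1/((2 - 6*(-3)) + 339) = 1/((2 + 18) + 339) = 1/(20 + 339) = 1/359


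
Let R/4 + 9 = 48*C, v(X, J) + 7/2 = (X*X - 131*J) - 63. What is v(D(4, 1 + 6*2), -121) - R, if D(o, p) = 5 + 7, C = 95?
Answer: -4551/2 ≈ -2275.5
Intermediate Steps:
D(o, p) = 12
v(X, J) = -133/2 + X**2 - 131*J (v(X, J) = -7/2 + ((X*X - 131*J) - 63) = -7/2 + ((X**2 - 131*J) - 63) = -7/2 + (-63 + X**2 - 131*J) = -133/2 + X**2 - 131*J)
R = 18204 (R = -36 + 4*(48*95) = -36 + 4*4560 = -36 + 18240 = 18204)
v(D(4, 1 + 6*2), -121) - R = (-133/2 + 12**2 - 131*(-121)) - 1*18204 = (-133/2 + 144 + 15851) - 18204 = 31857/2 - 18204 = -4551/2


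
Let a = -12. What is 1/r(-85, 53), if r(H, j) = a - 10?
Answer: -1/22 ≈ -0.045455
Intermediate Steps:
r(H, j) = -22 (r(H, j) = -12 - 10 = -22)
1/r(-85, 53) = 1/(-22) = -1/22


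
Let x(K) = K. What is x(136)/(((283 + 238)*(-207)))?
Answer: -136/107847 ≈ -0.0012610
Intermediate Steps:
x(136)/(((283 + 238)*(-207))) = 136/(((283 + 238)*(-207))) = 136/((521*(-207))) = 136/(-107847) = 136*(-1/107847) = -136/107847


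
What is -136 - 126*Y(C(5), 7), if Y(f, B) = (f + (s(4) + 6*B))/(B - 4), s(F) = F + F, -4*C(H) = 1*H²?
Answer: -3947/2 ≈ -1973.5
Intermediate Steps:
C(H) = -H²/4
s(F) = 2*F
Y(f, B) = (8 + f + 6*B)/(-4 + B) (Y(f, B) = (f + (2*4 + 6*B))/(B - 4) = (f + (8 + 6*B))/(-4 + B) = (8 + f + 6*B)/(-4 + B))
-136 - 126*Y(C(5), 7) = -136 - 126*(8 - ¼*5² + 6*7)/(-4 + 7) = -136 - 126*(8 - ¼*25 + 42)/3 = -136 - 42*(8 - 25/4 + 42) = -136 - 42*175/4 = -136 - 126*175/12 = -136 - 3675/2 = -3947/2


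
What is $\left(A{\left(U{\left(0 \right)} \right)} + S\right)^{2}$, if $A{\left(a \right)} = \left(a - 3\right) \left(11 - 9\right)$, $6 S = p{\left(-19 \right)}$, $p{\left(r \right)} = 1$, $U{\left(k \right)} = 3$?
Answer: $\frac{1}{36} \approx 0.027778$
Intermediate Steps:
$S = \frac{1}{6}$ ($S = \frac{1}{6} \cdot 1 = \frac{1}{6} \approx 0.16667$)
$A{\left(a \right)} = -6 + 2 a$ ($A{\left(a \right)} = \left(-3 + a\right) 2 = -6 + 2 a$)
$\left(A{\left(U{\left(0 \right)} \right)} + S\right)^{2} = \left(\left(-6 + 2 \cdot 3\right) + \frac{1}{6}\right)^{2} = \left(\left(-6 + 6\right) + \frac{1}{6}\right)^{2} = \left(0 + \frac{1}{6}\right)^{2} = \left(\frac{1}{6}\right)^{2} = \frac{1}{36}$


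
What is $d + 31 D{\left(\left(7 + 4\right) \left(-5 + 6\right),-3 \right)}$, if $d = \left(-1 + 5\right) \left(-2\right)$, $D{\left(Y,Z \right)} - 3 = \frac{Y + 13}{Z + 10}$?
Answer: $\frac{1339}{7} \approx 191.29$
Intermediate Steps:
$D{\left(Y,Z \right)} = 3 + \frac{13 + Y}{10 + Z}$ ($D{\left(Y,Z \right)} = 3 + \frac{Y + 13}{Z + 10} = 3 + \frac{13 + Y}{10 + Z}$)
$d = -8$ ($d = 4 \left(-2\right) = -8$)
$d + 31 D{\left(\left(7 + 4\right) \left(-5 + 6\right),-3 \right)} = -8 + 31 \frac{43 + \left(7 + 4\right) \left(-5 + 6\right) + 3 \left(-3\right)}{10 - 3} = -8 + 31 \frac{43 + 11 \cdot 1 - 9}{7} = -8 + 31 \frac{43 + 11 - 9}{7} = -8 + 31 \cdot \frac{1}{7} \cdot 45 = -8 + 31 \cdot \frac{45}{7} = -8 + \frac{1395}{7} = \frac{1339}{7}$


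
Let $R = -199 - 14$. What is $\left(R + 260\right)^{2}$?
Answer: $2209$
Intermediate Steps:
$R = -213$
$\left(R + 260\right)^{2} = \left(-213 + 260\right)^{2} = 47^{2} = 2209$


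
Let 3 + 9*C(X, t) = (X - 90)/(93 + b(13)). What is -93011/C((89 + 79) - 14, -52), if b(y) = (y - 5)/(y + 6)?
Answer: 1485850725/4109 ≈ 3.6161e+5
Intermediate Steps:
b(y) = (-5 + y)/(6 + y)
C(X, t) = -469/1065 + 19*X/15975 (C(X, t) = -⅓ + ((X - 90)/(93 + (-5 + 13)/(6 + 13)))/9 = -⅓ + ((-90 + X)/(93 + 8/19))/9 = -⅓ + ((-90 + X)/(1775/19))/9 = -⅓ + ((-90 + X)*(19/1775))/9 = -⅓ + (-342/355 + 19*X/1775)/9 = -⅓ + (-38/355 + 19*X/15975) = -469/1065 + 19*X/15975)
-93011/C((89 + 79) - 14, -52) = -93011/(-469/1065 + 19*((89 + 79) - 14)/15975) = -93011/(-469/1065 + 19*(168 - 14)/15975) = -93011/(-469/1065 + (19/15975)*154) = -93011/(-469/1065 + 2926/15975) = -93011/(-4109/15975) = -93011*(-15975/4109) = 1485850725/4109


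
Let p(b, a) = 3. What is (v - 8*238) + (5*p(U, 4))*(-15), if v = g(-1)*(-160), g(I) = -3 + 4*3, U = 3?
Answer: -3569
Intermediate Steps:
g(I) = 9 (g(I) = -3 + 12 = 9)
v = -1440 (v = 9*(-160) = -1440)
(v - 8*238) + (5*p(U, 4))*(-15) = (-1440 - 8*238) + (5*3)*(-15) = (-1440 - 1904) + 15*(-15) = -3344 - 225 = -3569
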